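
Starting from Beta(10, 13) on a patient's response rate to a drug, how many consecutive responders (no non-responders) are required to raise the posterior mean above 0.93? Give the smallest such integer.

After k responders and 0 non-responders the posterior is Beta(10+k, 13), with mean (10+k)/(10+13+k).
Set (10+k)/(23+k) > 0.93 and solve: k > (0.93·23 − 10)/(1 − 0.93) = 162.714.
The smallest integer exceeding 162.714 is 163, and checking k=163: (173)/(186) = 0.9301 > 0.93.

k = 163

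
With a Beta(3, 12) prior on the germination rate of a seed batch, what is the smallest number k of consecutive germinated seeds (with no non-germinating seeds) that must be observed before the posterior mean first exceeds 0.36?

k = 4

After k germinated seeds and 0 non-germinating seeds the posterior is Beta(3+k, 12), with mean (3+k)/(3+12+k).
Set (3+k)/(15+k) > 0.36 and solve: k > (0.36·15 − 3)/(1 − 0.36) = 3.750.
The smallest integer exceeding 3.750 is 4, and checking k=4: (7)/(19) = 0.3684 > 0.36.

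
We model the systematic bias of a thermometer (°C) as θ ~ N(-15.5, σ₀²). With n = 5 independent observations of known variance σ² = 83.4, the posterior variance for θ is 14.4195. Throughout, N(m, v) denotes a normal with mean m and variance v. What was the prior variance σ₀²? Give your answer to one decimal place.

Posterior precision equals prior precision plus data precision: 1/σ_n² = 1/σ₀² + n/σ².
So 1/σ₀² = 1/14.4195 − 5/83.4 = 0.069351 − 0.059952 = 0.009399.
Hence σ₀² = 1/0.009399 ≈ 106.4.

σ₀² = 106.4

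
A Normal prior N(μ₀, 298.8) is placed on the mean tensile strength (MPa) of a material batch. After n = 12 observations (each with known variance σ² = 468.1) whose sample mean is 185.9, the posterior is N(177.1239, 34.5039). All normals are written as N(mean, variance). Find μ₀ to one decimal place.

μ₀ = 109.9

The posterior mean is a precision-weighted average: μ_n = (τ₀μ₀ + τ_data·x̄)/(τ₀+τ_data), with τ₀=1/σ₀² and τ_data=n/σ².
Here τ₀ = 1/298.8 = 0.003347 and τ_data = 12/468.1 = 0.025636, so τ_n = 0.028983.
Rearranging for μ₀: μ₀ = (μ_n·τ_n − τ_data·x̄)/τ₀ = (177.1239·0.028983 − 0.025636·185.9) / 0.003347 = 0.367850/0.003347 ≈ 109.9.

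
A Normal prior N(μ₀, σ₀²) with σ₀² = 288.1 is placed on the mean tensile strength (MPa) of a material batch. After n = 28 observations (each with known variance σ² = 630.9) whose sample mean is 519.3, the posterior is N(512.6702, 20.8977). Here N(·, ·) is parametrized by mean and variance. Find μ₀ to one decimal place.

μ₀ = 427.9

The posterior mean is a precision-weighted average: μ_n = (τ₀μ₀ + τ_data·x̄)/(τ₀+τ_data), with τ₀=1/σ₀² and τ_data=n/σ².
Here τ₀ = 1/288.1 = 0.003471 and τ_data = 28/630.9 = 0.044381, so τ_n = 0.047852.
Rearranging for μ₀: μ₀ = (μ_n·τ_n − τ_data·x̄)/τ₀ = (512.6702·0.047852 − 0.044381·519.3) / 0.003471 = 1.485241/0.003471 ≈ 427.9.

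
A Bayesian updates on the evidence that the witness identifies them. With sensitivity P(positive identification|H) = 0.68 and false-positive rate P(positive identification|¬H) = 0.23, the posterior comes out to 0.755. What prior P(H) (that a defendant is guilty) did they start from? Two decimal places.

P(H) = 0.51

Bayes' rule in odds form gives O(H|E) = O(H)·[P(E|H)/P(E|¬H)], hence O(H) = O(H|E)/LR.
Posterior odds = 0.755/(1−0.755) = 3.0816. LR = 0.68/0.23 = 2.9565.
Prior odds = 3.0816/2.9565 = 1.0423, so P(H) = 1.0423/(1+1.0423) ≈ 0.51.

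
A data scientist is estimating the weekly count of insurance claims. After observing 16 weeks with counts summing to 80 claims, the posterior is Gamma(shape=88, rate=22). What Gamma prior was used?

A Gamma(α, β) prior (rate parametrization) on a Poisson rate with n observations summing to S gives posterior Gamma(α+S, β+n).
So α = 88 − 80 = 8 and β = 22 − 16 = 6.

Gamma(shape=8, rate=6)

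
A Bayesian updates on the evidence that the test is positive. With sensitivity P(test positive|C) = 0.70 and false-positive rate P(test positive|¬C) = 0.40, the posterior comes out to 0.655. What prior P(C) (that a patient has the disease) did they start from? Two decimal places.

P(C) = 0.52

Bayes' rule in odds form gives O(C|E) = O(C)·[P(E|C)/P(E|¬C)], hence O(C) = O(C|E)/LR.
Posterior odds = 0.655/(1−0.655) = 1.8986. LR = 0.70/0.40 = 1.7500.
Prior odds = 1.8986/1.7500 = 1.0849, so P(C) = 1.0849/(1+1.0849) ≈ 0.52.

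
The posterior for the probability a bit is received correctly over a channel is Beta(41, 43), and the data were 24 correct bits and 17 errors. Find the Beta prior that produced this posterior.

A Beta(α, β) prior with s successes and f failures in binomial data gives a Beta(α+s, β+f) posterior.
So α = 41 − 24 = 17 and β = 43 − 17 = 26.

Beta(17, 26)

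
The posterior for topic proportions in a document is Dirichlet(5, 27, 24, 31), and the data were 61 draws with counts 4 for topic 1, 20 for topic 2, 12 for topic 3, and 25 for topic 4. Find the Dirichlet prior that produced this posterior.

Dirichlet(1, 7, 12, 6)

For a Dirichlet(α) prior with multinomial counts c, the posterior is Dirichlet(α + c) componentwise.
Subtract each count from the matching posterior parameter: 5−4=1, 27−20=7, 24−12=12, 31−25=6.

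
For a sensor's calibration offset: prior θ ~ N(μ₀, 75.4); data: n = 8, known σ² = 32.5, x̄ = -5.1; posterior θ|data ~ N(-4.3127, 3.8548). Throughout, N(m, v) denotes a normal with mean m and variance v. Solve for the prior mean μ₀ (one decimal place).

μ₀ = 10.3

With known observation variance, the Normal–Normal posterior has precision τ_n = τ₀ + n/σ² and mean μ_n = (τ₀μ₀ + (n/σ²)x̄)/τ_n.
Here τ₀ = 1/75.4 = 0.013263 and τ_data = 8/32.5 = 0.246154, so τ_n = 0.259417.
Rearranging for μ₀: μ₀ = (μ_n·τ_n − τ_data·x̄)/τ₀ = (-4.3127·0.259417 − 0.246154·-5.1) / 0.013263 = 0.136598/0.013263 ≈ 10.3.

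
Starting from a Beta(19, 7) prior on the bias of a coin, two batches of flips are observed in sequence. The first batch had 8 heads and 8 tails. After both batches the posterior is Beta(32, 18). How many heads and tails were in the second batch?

Sequential conjugate updates are equivalent to a single update on the pooled data, so total successes = posterior α − prior α and total failures = posterior β − prior β.
Total across both batches: 32−19=13 heads, 18−7=11 tails.
Subtract the first batch: 13−8=5 heads and 11−8=3 tails.

5 heads and 3 tails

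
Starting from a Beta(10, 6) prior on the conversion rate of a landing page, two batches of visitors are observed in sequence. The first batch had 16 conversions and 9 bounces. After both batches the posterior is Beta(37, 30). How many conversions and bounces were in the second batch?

Sequential conjugate updates are equivalent to a single update on the pooled data, so total successes = posterior α − prior α and total failures = posterior β − prior β.
Total across both batches: 37−10=27 conversions, 30−6=24 bounces.
Subtract the first batch: 27−16=11 conversions and 24−9=15 bounces.

11 conversions and 15 bounces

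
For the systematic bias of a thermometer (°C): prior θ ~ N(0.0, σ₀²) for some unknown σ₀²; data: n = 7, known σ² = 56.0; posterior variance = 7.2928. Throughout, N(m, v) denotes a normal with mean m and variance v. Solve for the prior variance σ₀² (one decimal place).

σ₀² = 82.5

For the Normal–Normal model with known σ², precisions add: τ_n = τ₀ + n/σ².
So 1/σ₀² = 1/7.2928 − 7/56.0 = 0.137122 − 0.125000 = 0.012122.
Hence σ₀² = 1/0.012122 ≈ 82.5.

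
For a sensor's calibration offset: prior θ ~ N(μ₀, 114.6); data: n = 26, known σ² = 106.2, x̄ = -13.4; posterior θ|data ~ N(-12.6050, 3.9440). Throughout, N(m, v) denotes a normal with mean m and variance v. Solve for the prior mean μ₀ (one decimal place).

μ₀ = 9.7

The posterior mean is a precision-weighted average: μ_n = (τ₀μ₀ + τ_data·x̄)/(τ₀+τ_data), with τ₀=1/σ₀² and τ_data=n/σ².
Here τ₀ = 1/114.6 = 0.008726 and τ_data = 26/106.2 = 0.244821, so τ_n = 0.253547.
Rearranging for μ₀: μ₀ = (μ_n·τ_n − τ_data·x̄)/τ₀ = (-12.6050·0.253547 − 0.244821·-13.4) / 0.008726 = 0.084641/0.008726 ≈ 9.7.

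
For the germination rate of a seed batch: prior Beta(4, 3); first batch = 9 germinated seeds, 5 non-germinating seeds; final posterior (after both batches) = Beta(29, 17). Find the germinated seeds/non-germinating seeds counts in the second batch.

16 germinated seeds and 9 non-germinating seeds

Sequential conjugate updates are equivalent to a single update on the pooled data, so total successes = posterior α − prior α and total failures = posterior β − prior β.
Total across both batches: 29−4=25 germinated seeds, 17−3=14 non-germinating seeds.
Subtract the first batch: 25−9=16 germinated seeds and 14−5=9 non-germinating seeds.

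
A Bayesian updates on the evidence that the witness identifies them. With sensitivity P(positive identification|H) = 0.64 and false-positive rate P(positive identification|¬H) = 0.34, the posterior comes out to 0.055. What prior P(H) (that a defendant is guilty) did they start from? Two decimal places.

In odds form, posterior odds = prior odds × likelihood ratio, so prior odds = posterior odds ÷ LR.
Posterior odds = 0.055/(1−0.055) = 0.0582. LR = 0.64/0.34 = 1.8824.
Prior odds = 0.0582/1.8824 = 0.0309, so P(H) = 0.0309/(1+0.0309) ≈ 0.03.

P(H) = 0.03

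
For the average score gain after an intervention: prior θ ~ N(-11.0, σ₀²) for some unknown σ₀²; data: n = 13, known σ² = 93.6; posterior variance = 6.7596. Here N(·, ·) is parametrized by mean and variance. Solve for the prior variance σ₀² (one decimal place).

Posterior precision equals prior precision plus data precision: 1/σ_n² = 1/σ₀² + n/σ².
So 1/σ₀² = 1/6.7596 − 13/93.6 = 0.147938 − 0.138889 = 0.009049.
Hence σ₀² = 1/0.009049 ≈ 110.5.

σ₀² = 110.5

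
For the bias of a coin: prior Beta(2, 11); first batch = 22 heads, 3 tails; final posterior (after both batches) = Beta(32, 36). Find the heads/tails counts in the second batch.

8 heads and 22 tails

Sequential conjugate updates are equivalent to a single update on the pooled data, so total successes = posterior α − prior α and total failures = posterior β − prior β.
Total across both batches: 32−2=30 heads, 36−11=25 tails.
Subtract the first batch: 30−22=8 heads and 25−3=22 tails.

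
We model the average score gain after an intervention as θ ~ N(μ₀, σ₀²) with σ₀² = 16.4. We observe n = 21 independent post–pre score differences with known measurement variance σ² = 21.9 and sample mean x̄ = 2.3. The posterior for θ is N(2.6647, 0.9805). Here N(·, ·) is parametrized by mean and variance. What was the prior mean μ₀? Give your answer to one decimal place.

With known observation variance, the Normal–Normal posterior has precision τ_n = τ₀ + n/σ² and mean μ_n = (τ₀μ₀ + (n/σ²)x̄)/τ_n.
Here τ₀ = 1/16.4 = 0.060976 and τ_data = 21/21.9 = 0.958904, so τ_n = 1.019880.
Rearranging for μ₀: μ₀ = (μ_n·τ_n − τ_data·x̄)/τ₀ = (2.6647·1.019880 − 0.958904·2.3) / 0.060976 = 0.512195/0.060976 ≈ 8.4.

μ₀ = 8.4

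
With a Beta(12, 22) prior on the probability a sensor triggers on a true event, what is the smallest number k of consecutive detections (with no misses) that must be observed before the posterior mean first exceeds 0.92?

After k detections and 0 misses the posterior is Beta(12+k, 22), with mean (12+k)/(12+22+k).
Set (12+k)/(34+k) > 0.92 and solve: k > (0.92·34 − 12)/(1 − 0.92) = 241.000.
The smallest integer exceeding 241.000 is 242.

k = 242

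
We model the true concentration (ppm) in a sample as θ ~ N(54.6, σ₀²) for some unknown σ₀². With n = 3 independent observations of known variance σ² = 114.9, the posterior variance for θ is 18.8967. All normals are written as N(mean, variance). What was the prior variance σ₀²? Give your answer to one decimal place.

Posterior precision equals prior precision plus data precision: 1/σ_n² = 1/σ₀² + n/σ².
So 1/σ₀² = 1/18.8967 − 3/114.9 = 0.052919 − 0.026110 = 0.026809.
Hence σ₀² = 1/0.026809 ≈ 37.3.

σ₀² = 37.3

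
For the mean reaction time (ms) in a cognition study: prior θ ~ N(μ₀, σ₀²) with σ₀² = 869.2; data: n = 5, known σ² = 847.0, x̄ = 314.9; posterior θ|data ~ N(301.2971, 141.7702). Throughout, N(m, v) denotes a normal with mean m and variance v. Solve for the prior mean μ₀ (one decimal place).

μ₀ = 231.5

With known observation variance, the Normal–Normal posterior has precision τ_n = τ₀ + n/σ² and mean μ_n = (τ₀μ₀ + (n/σ²)x̄)/τ_n.
Here τ₀ = 1/869.2 = 0.001150 and τ_data = 5/847.0 = 0.005903, so τ_n = 0.007053.
Rearranging for μ₀: μ₀ = (μ_n·τ_n − τ_data·x̄)/τ₀ = (301.2971·0.007053 − 0.005903·314.9) / 0.001150 = 0.266194/0.001150 ≈ 231.5.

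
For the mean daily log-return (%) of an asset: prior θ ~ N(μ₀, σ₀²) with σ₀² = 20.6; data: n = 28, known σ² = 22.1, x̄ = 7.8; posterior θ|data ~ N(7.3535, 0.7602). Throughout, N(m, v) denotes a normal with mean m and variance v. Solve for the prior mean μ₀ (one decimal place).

μ₀ = -4.3

With known observation variance, the Normal–Normal posterior has precision τ_n = τ₀ + n/σ² and mean μ_n = (τ₀μ₀ + (n/σ²)x̄)/τ_n.
Here τ₀ = 1/20.6 = 0.048544 and τ_data = 28/22.1 = 1.266968, so τ_n = 1.315512.
Rearranging for μ₀: μ₀ = (μ_n·τ_n − τ_data·x̄)/τ₀ = (7.3535·1.315512 − 1.266968·7.8) / 0.048544 = -0.208733/0.048544 ≈ -4.3.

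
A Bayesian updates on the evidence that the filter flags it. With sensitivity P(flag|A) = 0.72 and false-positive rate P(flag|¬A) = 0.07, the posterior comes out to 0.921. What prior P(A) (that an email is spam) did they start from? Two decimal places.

In odds form, posterior odds = prior odds × likelihood ratio, so prior odds = posterior odds ÷ LR.
Posterior odds = 0.921/(1−0.921) = 11.6582. LR = 0.72/0.07 = 10.2857.
Prior odds = 11.6582/10.2857 = 1.1334, so P(A) = 1.1334/(1+1.1334) ≈ 0.53.

P(A) = 0.53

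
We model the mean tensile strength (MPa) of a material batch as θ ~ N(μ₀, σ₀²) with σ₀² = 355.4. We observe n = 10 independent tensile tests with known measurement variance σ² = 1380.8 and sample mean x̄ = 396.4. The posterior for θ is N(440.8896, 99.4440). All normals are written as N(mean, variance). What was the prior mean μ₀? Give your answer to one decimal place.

μ₀ = 555.4

With known observation variance, the Normal–Normal posterior has precision τ_n = τ₀ + n/σ² and mean μ_n = (τ₀μ₀ + (n/σ²)x̄)/τ_n.
Here τ₀ = 1/355.4 = 0.002814 and τ_data = 10/1380.8 = 0.007242, so τ_n = 0.010056.
Rearranging for μ₀: μ₀ = (μ_n·τ_n − τ_data·x̄)/τ₀ = (440.8896·0.010056 − 0.007242·396.4) / 0.002814 = 1.562857/0.002814 ≈ 555.4.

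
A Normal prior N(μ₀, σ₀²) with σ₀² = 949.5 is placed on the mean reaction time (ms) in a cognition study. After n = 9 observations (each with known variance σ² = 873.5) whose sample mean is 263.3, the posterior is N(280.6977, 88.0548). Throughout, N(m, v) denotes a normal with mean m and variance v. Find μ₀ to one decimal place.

μ₀ = 450.9

With known observation variance, the Normal–Normal posterior has precision τ_n = τ₀ + n/σ² and mean μ_n = (τ₀μ₀ + (n/σ²)x̄)/τ_n.
Here τ₀ = 1/949.5 = 0.001053 and τ_data = 9/873.5 = 0.010303, so τ_n = 0.011356.
Rearranging for μ₀: μ₀ = (μ_n·τ_n − τ_data·x̄)/τ₀ = (280.6977·0.011356 − 0.010303·263.3) / 0.001053 = 0.474823/0.001053 ≈ 450.9.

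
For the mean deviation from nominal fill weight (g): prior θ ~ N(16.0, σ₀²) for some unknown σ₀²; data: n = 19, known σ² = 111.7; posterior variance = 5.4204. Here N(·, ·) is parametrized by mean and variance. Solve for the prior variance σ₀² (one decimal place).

Posterior precision equals prior precision plus data precision: 1/σ_n² = 1/σ₀² + n/σ².
So 1/σ₀² = 1/5.4204 − 19/111.7 = 0.184488 − 0.170098 = 0.014390.
Hence σ₀² = 1/0.014390 ≈ 69.5.

σ₀² = 69.5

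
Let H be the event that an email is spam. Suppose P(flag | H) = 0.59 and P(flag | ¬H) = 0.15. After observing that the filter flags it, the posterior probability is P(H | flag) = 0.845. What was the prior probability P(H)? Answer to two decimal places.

In odds form, posterior odds = prior odds × likelihood ratio, so prior odds = posterior odds ÷ LR.
Posterior odds = 0.845/(1−0.845) = 5.4516. LR = 0.59/0.15 = 3.9333.
Prior odds = 5.4516/3.9333 = 1.3860, so P(H) = 1.3860/(1+1.3860) ≈ 0.58.

P(H) = 0.58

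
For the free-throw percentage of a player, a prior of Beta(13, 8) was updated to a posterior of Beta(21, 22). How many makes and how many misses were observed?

8 makes and 14 misses

Beta is conjugate to the binomial likelihood: posterior = Beta(α+s, β+f).
So s = 21 − 13 = 8 and f = 22 − 8 = 14.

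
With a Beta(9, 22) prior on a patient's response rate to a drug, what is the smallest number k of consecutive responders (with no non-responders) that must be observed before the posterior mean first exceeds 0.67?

k = 36

After k responders and 0 non-responders the posterior is Beta(9+k, 22), with mean (9+k)/(9+22+k).
Set (9+k)/(31+k) > 0.67 and solve: k > (0.67·31 − 9)/(1 − 0.67) = 35.667.
The smallest integer exceeding 35.667 is 36, and checking k=36: (45)/(67) = 0.6716 > 0.67.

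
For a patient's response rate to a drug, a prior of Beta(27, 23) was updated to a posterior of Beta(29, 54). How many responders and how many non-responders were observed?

2 responders and 31 non-responders

Beta is conjugate to the binomial likelihood: posterior = Beta(α+s, β+f).
Match parameters: s=29−27=2, f=54−23=31.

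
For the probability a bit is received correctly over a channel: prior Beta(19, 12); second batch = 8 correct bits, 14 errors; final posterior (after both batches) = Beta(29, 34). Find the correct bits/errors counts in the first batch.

2 correct bits and 8 errors

Sequential conjugate updates are equivalent to a single update on the pooled data, so total successes = posterior α − prior α and total failures = posterior β − prior β.
Total across both batches: 29−19=10 correct bits, 34−12=22 errors.
Subtract the second batch: 10−8=2 correct bits and 22−14=8 errors.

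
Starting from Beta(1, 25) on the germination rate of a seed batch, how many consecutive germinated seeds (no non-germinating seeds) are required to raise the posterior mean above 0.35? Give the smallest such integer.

After k germinated seeds and 0 non-germinating seeds the posterior is Beta(1+k, 25), with mean (1+k)/(1+25+k).
Set (1+k)/(26+k) > 0.35 and solve: k > (0.35·26 − 1)/(1 − 0.35) = 12.462.
The smallest integer exceeding 12.462 is 13, and checking k=13: (14)/(39) = 0.3590 > 0.35.

k = 13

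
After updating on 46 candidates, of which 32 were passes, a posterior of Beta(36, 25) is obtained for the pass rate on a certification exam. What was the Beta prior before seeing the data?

Beta(4, 11)

Beta is conjugate to the binomial likelihood: posterior = Beta(a+s, b+f).
Subtract the data counts: 36−32=4, 25−14=11.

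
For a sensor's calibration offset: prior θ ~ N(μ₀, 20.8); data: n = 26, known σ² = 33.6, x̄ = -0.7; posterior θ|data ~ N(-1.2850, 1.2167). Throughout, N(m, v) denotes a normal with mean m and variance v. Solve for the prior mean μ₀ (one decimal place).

μ₀ = -10.7

With known observation variance, the Normal–Normal posterior has precision τ_n = τ₀ + n/σ² and mean μ_n = (τ₀μ₀ + (n/σ²)x̄)/τ_n.
Here τ₀ = 1/20.8 = 0.048077 and τ_data = 26/33.6 = 0.773810, so τ_n = 0.821887.
Rearranging for μ₀: μ₀ = (μ_n·τ_n − τ_data·x̄)/τ₀ = (-1.2850·0.821887 − 0.773810·-0.7) / 0.048077 = -0.514458/0.048077 ≈ -10.7.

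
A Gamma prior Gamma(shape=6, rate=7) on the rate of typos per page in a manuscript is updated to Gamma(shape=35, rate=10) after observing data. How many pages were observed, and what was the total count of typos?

Gamma–Poisson conjugacy: posterior shape = α + Σxᵢ, posterior rate = β + n.
Matching: Σxᵢ = 35 − 6 = 29 and n = 10 − 7 = 3.

n = 3 pages with total 29 typos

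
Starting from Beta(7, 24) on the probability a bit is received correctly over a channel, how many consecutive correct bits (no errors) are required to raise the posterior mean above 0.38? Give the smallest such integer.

After k correct bits and 0 errors the posterior is Beta(7+k, 24), with mean (7+k)/(7+24+k).
Set (7+k)/(31+k) > 0.38 and solve: k > (0.38·31 − 7)/(1 − 0.38) = 7.710.
The smallest integer exceeding 7.710 is 8, and checking k=8: (15)/(39) = 0.3846 > 0.38.

k = 8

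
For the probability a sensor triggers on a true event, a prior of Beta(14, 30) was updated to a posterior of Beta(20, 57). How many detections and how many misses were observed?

6 detections and 27 misses

Under Beta–binomial conjugacy the posterior parameters are (a+s, b+f).
Match parameters: s=20−14=6, f=57−30=27.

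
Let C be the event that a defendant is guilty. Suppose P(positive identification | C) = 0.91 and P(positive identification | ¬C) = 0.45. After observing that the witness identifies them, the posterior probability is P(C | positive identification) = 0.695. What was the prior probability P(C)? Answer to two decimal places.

In odds form, posterior odds = prior odds × likelihood ratio, so prior odds = posterior odds ÷ LR.
Posterior odds = 0.695/(1−0.695) = 2.2787. LR = 0.91/0.45 = 2.0222.
Prior odds = 2.2787/2.0222 = 1.1268, so P(C) = 1.1268/(1+1.1268) ≈ 0.53.

P(C) = 0.53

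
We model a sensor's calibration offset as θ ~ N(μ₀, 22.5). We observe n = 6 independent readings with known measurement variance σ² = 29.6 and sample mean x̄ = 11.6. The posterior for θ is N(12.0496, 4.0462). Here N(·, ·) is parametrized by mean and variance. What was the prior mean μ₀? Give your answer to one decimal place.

The posterior mean is a precision-weighted average: μ_n = (τ₀μ₀ + τ_data·x̄)/(τ₀+τ_data), with τ₀=1/σ₀² and τ_data=n/σ².
Here τ₀ = 1/22.5 = 0.044444 and τ_data = 6/29.6 = 0.202703, so τ_n = 0.247147.
Rearranging for μ₀: μ₀ = (μ_n·τ_n − τ_data·x̄)/τ₀ = (12.0496·0.247147 − 0.202703·11.6) / 0.044444 = 0.626668/0.044444 ≈ 14.1.

μ₀ = 14.1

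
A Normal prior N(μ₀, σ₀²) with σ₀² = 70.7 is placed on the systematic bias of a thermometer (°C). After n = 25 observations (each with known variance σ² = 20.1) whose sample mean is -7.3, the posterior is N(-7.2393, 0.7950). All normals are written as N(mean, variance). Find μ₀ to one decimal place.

With known observation variance, the Normal–Normal posterior has precision τ_n = τ₀ + n/σ² and mean μ_n = (τ₀μ₀ + (n/σ²)x̄)/τ_n.
Here τ₀ = 1/70.7 = 0.014144 and τ_data = 25/20.1 = 1.243781, so τ_n = 1.257925.
Rearranging for μ₀: μ₀ = (μ_n·τ_n − τ_data·x̄)/τ₀ = (-7.2393·1.257925 − 1.243781·-7.3) / 0.014144 = -0.026895/0.014144 ≈ -1.9.

μ₀ = -1.9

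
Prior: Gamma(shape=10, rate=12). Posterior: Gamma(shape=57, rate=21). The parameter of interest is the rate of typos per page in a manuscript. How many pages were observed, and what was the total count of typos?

n = 9 pages with total 47 typos

Gamma–Poisson conjugacy: posterior shape = α + Σxᵢ, posterior rate = β + n.
Matching: Σxᵢ = 57 − 10 = 47 and n = 21 − 12 = 9.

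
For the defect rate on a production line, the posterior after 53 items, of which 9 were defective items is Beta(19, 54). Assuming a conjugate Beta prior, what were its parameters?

Beta is conjugate to the binomial likelihood: posterior = Beta(a+s, b+f).
Subtract the data counts: 19−9=10, 54−44=10.

Beta(10, 10)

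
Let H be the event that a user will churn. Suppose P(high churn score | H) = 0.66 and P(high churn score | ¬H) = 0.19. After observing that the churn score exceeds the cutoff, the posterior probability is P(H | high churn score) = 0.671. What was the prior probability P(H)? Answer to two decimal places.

P(H) = 0.37

Bayes' rule in odds form gives O(H|E) = O(H)·[P(E|H)/P(E|¬H)], hence O(H) = O(H|E)/LR.
Posterior odds = 0.671/(1−0.671) = 2.0395. LR = 0.66/0.19 = 3.4737.
Prior odds = 2.0395/3.4737 = 0.5871, so P(H) = 0.5871/(1+0.5871) ≈ 0.37.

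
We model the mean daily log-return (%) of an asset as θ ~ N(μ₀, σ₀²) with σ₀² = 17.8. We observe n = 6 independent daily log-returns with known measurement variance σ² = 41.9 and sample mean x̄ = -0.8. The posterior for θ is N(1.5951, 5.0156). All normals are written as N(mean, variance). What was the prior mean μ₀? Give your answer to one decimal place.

μ₀ = 7.7

With known observation variance, the Normal–Normal posterior has precision τ_n = τ₀ + n/σ² and mean μ_n = (τ₀μ₀ + (n/σ²)x̄)/τ_n.
Here τ₀ = 1/17.8 = 0.056180 and τ_data = 6/41.9 = 0.143198, so τ_n = 0.199378.
Rearranging for μ₀: μ₀ = (μ_n·τ_n − τ_data·x̄)/τ₀ = (1.5951·0.199378 − 0.143198·-0.8) / 0.056180 = 0.432586/0.056180 ≈ 7.7.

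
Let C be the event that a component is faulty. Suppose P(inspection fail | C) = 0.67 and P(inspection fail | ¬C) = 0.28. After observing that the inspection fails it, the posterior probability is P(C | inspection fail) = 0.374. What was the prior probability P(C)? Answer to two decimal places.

In odds form, posterior odds = prior odds × likelihood ratio, so prior odds = posterior odds ÷ LR.
Posterior odds = 0.374/(1−0.374) = 0.5974. LR = 0.67/0.28 = 2.3929.
Prior odds = 0.5974/2.3929 = 0.2497, so P(C) = 0.2497/(1+0.2497) ≈ 0.20.

P(C) = 0.20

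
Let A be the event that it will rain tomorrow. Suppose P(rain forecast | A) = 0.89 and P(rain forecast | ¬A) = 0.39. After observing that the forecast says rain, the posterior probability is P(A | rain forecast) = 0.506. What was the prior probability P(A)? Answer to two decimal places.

Bayes' rule in odds form gives O(A|E) = O(A)·[P(E|A)/P(E|¬A)], hence O(A) = O(A|E)/LR.
Posterior odds = 0.506/(1−0.506) = 1.0243. LR = 0.89/0.39 = 2.2821.
Prior odds = 1.0243/2.2821 = 0.4488, so P(A) = 0.4488/(1+0.4488) ≈ 0.31.

P(A) = 0.31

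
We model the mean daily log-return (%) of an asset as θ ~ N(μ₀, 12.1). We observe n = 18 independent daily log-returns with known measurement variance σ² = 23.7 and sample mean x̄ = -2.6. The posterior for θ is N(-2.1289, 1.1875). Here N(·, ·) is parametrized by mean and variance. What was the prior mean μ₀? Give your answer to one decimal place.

With known observation variance, the Normal–Normal posterior has precision τ_n = τ₀ + n/σ² and mean μ_n = (τ₀μ₀ + (n/σ²)x̄)/τ_n.
Here τ₀ = 1/12.1 = 0.082645 and τ_data = 18/23.7 = 0.759494, so τ_n = 0.842139.
Rearranging for μ₀: μ₀ = (μ_n·τ_n − τ_data·x̄)/τ₀ = (-2.1289·0.842139 − 0.759494·-2.6) / 0.082645 = 0.181855/0.082645 ≈ 2.2.

μ₀ = 2.2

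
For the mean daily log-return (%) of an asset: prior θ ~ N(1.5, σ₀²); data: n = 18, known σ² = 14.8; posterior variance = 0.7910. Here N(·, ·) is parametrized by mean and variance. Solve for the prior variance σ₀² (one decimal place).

σ₀² = 20.8

Posterior precision equals prior precision plus data precision: 1/σ_n² = 1/σ₀² + n/σ².
So 1/σ₀² = 1/0.7910 − 18/14.8 = 1.264223 − 1.216216 = 0.048007.
Hence σ₀² = 1/0.048007 ≈ 20.8.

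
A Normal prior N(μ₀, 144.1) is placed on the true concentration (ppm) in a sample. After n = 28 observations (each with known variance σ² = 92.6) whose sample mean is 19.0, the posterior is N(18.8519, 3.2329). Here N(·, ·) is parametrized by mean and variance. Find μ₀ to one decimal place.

μ₀ = 12.4

The posterior mean is a precision-weighted average: μ_n = (τ₀μ₀ + τ_data·x̄)/(τ₀+τ_data), with τ₀=1/σ₀² and τ_data=n/σ².
Here τ₀ = 1/144.1 = 0.006940 and τ_data = 28/92.6 = 0.302376, so τ_n = 0.309316.
Rearranging for μ₀: μ₀ = (μ_n·τ_n − τ_data·x̄)/τ₀ = (18.8519·0.309316 − 0.302376·19.0) / 0.006940 = 0.086050/0.006940 ≈ 12.4.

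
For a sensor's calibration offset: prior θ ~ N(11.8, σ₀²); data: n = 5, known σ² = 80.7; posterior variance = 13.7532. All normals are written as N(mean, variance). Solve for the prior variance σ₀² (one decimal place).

σ₀² = 93.0

For the Normal–Normal model with known σ², precisions add: τ_n = τ₀ + n/σ².
So 1/σ₀² = 1/13.7532 − 5/80.7 = 0.072710 − 0.061958 = 0.010752.
Hence σ₀² = 1/0.010752 ≈ 93.0.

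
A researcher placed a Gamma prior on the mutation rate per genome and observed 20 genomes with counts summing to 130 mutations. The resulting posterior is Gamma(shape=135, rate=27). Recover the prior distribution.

Gamma(shape=5, rate=7)

A Gamma(α, β) prior (rate parametrization) on a Poisson rate with n observations summing to S gives posterior Gamma(α+S, β+n).
So α = 135 − 130 = 5 and β = 27 − 20 = 7.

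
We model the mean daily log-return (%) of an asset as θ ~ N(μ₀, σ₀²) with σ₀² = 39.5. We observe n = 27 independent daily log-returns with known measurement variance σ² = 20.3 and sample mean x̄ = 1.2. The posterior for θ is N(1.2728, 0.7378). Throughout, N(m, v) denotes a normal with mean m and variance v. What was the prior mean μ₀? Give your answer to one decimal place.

μ₀ = 5.1

With known observation variance, the Normal–Normal posterior has precision τ_n = τ₀ + n/σ² and mean μ_n = (τ₀μ₀ + (n/σ²)x̄)/τ_n.
Here τ₀ = 1/39.5 = 0.025316 and τ_data = 27/20.3 = 1.330049, so τ_n = 1.355365.
Rearranging for μ₀: μ₀ = (μ_n·τ_n − τ_data·x̄)/τ₀ = (1.2728·1.355365 − 1.330049·1.2) / 0.025316 = 0.129050/0.025316 ≈ 5.1.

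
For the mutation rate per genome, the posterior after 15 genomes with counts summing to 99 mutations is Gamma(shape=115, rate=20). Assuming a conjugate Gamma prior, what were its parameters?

Gamma(shape=16, rate=5)

A Gamma(α, β) prior (rate parametrization) on a Poisson rate with n observations summing to S gives posterior Gamma(α+S, β+n).
So α = 115 − 99 = 16 and β = 20 − 15 = 5.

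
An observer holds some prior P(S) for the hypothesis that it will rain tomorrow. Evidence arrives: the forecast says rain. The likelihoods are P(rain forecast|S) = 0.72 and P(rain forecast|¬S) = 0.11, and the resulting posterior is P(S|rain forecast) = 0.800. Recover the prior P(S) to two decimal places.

Bayes' rule in odds form gives O(S|E) = O(S)·[P(E|S)/P(E|¬S)], hence O(S) = O(S|E)/LR.
Posterior odds = 0.800/(1−0.800) = 4.0000. LR = 0.72/0.11 = 6.5455.
Prior odds = 4.0000/6.5455 = 0.6111, so P(S) = 0.6111/(1+0.6111) ≈ 0.38.

P(S) = 0.38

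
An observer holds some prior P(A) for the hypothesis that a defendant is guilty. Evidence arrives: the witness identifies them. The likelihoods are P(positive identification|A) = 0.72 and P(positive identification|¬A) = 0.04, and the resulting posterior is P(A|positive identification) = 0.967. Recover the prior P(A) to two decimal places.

P(A) = 0.62

In odds form, posterior odds = prior odds × likelihood ratio, so prior odds = posterior odds ÷ LR.
Posterior odds = 0.967/(1−0.967) = 29.3030. LR = 0.72/0.04 = 18.0000.
Prior odds = 29.3030/18.0000 = 1.6279, so P(A) = 1.6279/(1+1.6279) ≈ 0.62.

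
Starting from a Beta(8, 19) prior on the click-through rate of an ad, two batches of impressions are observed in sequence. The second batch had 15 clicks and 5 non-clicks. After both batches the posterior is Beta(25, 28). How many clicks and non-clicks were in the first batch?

2 clicks and 4 non-clicks

Because Beta–binomial updating is additive in the counts, the combined data contributed (α_post−α_prior, β_post−β_prior) successes and failures.
Total across both batches: 25−8=17 clicks, 28−19=9 non-clicks.
Subtract the second batch: 17−15=2 clicks and 9−5=4 non-clicks.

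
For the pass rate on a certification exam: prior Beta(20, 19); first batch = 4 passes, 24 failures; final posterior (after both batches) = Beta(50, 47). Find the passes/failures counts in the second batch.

26 passes and 4 failures

Sequential conjugate updates are equivalent to a single update on the pooled data, so total successes = posterior α − prior α and total failures = posterior β − prior β.
Total across both batches: 50−20=30 passes, 47−19=28 failures.
Subtract the first batch: 30−4=26 passes and 28−24=4 failures.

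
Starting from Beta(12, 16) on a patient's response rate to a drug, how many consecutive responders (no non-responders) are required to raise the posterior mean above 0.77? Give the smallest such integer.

k = 42

After k responders and 0 non-responders the posterior is Beta(12+k, 16), with mean (12+k)/(12+16+k).
Set (12+k)/(28+k) > 0.77 and solve: k > (0.77·28 − 12)/(1 − 0.77) = 41.565.
The smallest integer exceeding 41.565 is 42, and checking k=42: (54)/(70) = 0.7714 > 0.77.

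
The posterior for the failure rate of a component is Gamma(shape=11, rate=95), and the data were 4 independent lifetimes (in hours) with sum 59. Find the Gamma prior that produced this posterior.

Gamma–exponential conjugacy: posterior shape = α + n, posterior rate = β + Σtᵢ.
So α = 11 − 4 = 7 and β = 95 − 59 = 36.

Gamma(shape=7, rate=36)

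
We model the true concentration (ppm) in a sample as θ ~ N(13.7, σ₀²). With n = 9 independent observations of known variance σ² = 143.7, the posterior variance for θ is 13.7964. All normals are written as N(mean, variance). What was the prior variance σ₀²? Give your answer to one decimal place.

For the Normal–Normal model with known σ², precisions add: τ_n = τ₀ + n/σ².
So 1/σ₀² = 1/13.7964 − 9/143.7 = 0.072483 − 0.062630 = 0.009853.
Hence σ₀² = 1/0.009853 ≈ 101.5.

σ₀² = 101.5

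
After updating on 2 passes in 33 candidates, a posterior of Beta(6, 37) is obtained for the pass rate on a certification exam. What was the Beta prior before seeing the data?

Beta(4, 6)

A Beta(α, β) prior with s successes and f failures in binomial data gives a Beta(α+s, β+f) posterior.
So α = 6 − 2 = 4 and β = 37 − 31 = 6.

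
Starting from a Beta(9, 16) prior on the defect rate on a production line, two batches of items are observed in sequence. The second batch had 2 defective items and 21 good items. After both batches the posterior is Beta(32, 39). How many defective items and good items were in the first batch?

Sequential conjugate updates are equivalent to a single update on the pooled data, so total successes = posterior α − prior α and total failures = posterior β − prior β.
Total across both batches: 32−9=23 defective items, 39−16=23 good items.
Subtract the second batch: 23−2=21 defective items and 23−21=2 good items.

21 defective items and 2 good items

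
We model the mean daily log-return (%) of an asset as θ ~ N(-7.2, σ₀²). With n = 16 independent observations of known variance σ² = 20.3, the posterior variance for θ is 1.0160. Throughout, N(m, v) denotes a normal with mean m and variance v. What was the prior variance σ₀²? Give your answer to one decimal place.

For the Normal–Normal model with known σ², precisions add: τ_n = τ₀ + n/σ².
So 1/σ₀² = 1/1.0160 − 16/20.3 = 0.984252 − 0.788177 = 0.196075.
Hence σ₀² = 1/0.196075 ≈ 5.1.

σ₀² = 5.1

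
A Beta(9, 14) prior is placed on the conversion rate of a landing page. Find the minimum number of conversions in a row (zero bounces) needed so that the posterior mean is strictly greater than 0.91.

After k conversions and 0 bounces the posterior is Beta(9+k, 14), with mean (9+k)/(9+14+k).
Set (9+k)/(23+k) > 0.91 and solve: k > (0.91·23 − 9)/(1 − 0.91) = 132.556.
The smallest integer exceeding 132.556 is 133.

k = 133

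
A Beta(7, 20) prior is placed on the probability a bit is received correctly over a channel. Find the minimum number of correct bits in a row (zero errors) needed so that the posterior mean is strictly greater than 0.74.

After k correct bits and 0 errors the posterior is Beta(7+k, 20), with mean (7+k)/(7+20+k).
Set (7+k)/(27+k) > 0.74 and solve: k > (0.74·27 − 7)/(1 − 0.74) = 49.923.
The smallest integer exceeding 49.923 is 50.

k = 50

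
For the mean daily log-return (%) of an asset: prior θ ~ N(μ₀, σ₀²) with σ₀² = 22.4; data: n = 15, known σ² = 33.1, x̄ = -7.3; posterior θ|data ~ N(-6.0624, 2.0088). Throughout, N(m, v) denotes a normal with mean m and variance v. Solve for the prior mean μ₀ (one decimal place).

The posterior mean is a precision-weighted average: μ_n = (τ₀μ₀ + τ_data·x̄)/(τ₀+τ_data), with τ₀=1/σ₀² and τ_data=n/σ².
Here τ₀ = 1/22.4 = 0.044643 and τ_data = 15/33.1 = 0.453172, so τ_n = 0.497815.
Rearranging for μ₀: μ₀ = (μ_n·τ_n − τ_data·x̄)/τ₀ = (-6.0624·0.497815 − 0.453172·-7.3) / 0.044643 = 0.290202/0.044643 ≈ 6.5.

μ₀ = 6.5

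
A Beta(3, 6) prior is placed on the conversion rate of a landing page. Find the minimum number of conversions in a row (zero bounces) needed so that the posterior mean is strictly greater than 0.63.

k = 8

After k conversions and 0 bounces the posterior is Beta(3+k, 6), with mean (3+k)/(3+6+k).
Set (3+k)/(9+k) > 0.63 and solve: k > (0.63·9 − 3)/(1 − 0.63) = 7.216.
The smallest integer exceeding 7.216 is 8.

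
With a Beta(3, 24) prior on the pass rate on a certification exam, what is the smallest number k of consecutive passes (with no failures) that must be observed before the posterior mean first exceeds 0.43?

k = 16

After k passes and 0 failures the posterior is Beta(3+k, 24), with mean (3+k)/(3+24+k).
Set (3+k)/(27+k) > 0.43 and solve: k > (0.43·27 − 3)/(1 − 0.43) = 15.105.
The smallest integer exceeding 15.105 is 16.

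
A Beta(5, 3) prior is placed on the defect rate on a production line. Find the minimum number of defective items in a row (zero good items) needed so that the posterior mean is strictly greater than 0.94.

After k defective items and 0 good items the posterior is Beta(5+k, 3), with mean (5+k)/(5+3+k).
Set (5+k)/(8+k) > 0.94 and solve: k > (0.94·8 − 5)/(1 − 0.94) = 42.000.
The smallest integer exceeding 42.000 is 43.

k = 43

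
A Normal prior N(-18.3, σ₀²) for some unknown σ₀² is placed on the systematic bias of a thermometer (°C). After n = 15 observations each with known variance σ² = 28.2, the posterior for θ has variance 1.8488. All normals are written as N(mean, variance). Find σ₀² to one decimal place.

σ₀² = 111.4

For the Normal–Normal model with known σ², precisions add: τ_n = τ₀ + n/σ².
So 1/σ₀² = 1/1.8488 − 15/28.2 = 0.540891 − 0.531915 = 0.008976.
Hence σ₀² = 1/0.008976 ≈ 111.4.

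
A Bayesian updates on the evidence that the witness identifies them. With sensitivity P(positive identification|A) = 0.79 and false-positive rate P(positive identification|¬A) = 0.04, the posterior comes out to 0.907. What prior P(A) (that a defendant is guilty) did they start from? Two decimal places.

In odds form, posterior odds = prior odds × likelihood ratio, so prior odds = posterior odds ÷ LR.
Posterior odds = 0.907/(1−0.907) = 9.7527. LR = 0.79/0.04 = 19.7500.
Prior odds = 9.7527/19.7500 = 0.4938, so P(A) = 0.4938/(1+0.4938) ≈ 0.33.

P(A) = 0.33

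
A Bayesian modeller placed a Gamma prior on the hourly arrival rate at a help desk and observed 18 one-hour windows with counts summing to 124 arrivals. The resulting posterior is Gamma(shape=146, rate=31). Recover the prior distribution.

Gamma–Poisson conjugacy: posterior shape = α + Σxᵢ, posterior rate = β + n.
So α = 146 − 124 = 22 and β = 31 − 18 = 13.

Gamma(shape=22, rate=13)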